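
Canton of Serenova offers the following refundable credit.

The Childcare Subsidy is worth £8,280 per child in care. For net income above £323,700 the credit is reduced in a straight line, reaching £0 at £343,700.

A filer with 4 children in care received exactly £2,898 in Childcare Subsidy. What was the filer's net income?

£341,950

Full credit = 4 × £8,280 = £33,120.
£2,898 is 2,898/33,120 of the full £33,120, so 30,222/33,120 of the £20,000 range has been used: income = £323,700 + £20,000 × 30,222/33,120 = £341,950.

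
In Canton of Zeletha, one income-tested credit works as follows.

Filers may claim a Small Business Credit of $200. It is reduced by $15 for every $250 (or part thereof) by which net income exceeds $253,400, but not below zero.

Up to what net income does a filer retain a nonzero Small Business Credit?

After 13 increments the reduction is 13 × $15 = $195, leaving $5; one more increment wipes it out. Increment 13 ends at excess 13 × $250 = $3,250, so the highest qualifying income is $253,400 + $3,250 = $256,650.

$256,650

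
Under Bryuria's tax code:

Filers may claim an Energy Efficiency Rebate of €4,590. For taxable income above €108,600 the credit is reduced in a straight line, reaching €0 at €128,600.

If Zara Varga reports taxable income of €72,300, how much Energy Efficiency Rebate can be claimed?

€4,590

Energy Efficiency Rebate: €72,300 is at or below the €108,600 threshold, so the full €4,590 applies.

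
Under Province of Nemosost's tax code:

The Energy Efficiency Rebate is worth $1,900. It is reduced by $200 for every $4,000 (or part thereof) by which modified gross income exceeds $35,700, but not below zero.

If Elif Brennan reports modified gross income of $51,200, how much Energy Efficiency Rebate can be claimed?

$1,100

Energy Efficiency Rebate: income exceeds $35,700 by $15,500, which is 4 full-or-partial $4,000 increments; reduction = 4 × $200 = $800, leaving $1,100.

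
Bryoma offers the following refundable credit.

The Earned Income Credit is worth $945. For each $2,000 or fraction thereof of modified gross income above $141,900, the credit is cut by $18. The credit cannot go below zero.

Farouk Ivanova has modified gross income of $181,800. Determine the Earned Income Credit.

Earned Income Credit: income exceeds $141,900 by $39,900, which is 20 full-or-partial $2,000 increments; reduction = 20 × $18 = $360, leaving $585.

$585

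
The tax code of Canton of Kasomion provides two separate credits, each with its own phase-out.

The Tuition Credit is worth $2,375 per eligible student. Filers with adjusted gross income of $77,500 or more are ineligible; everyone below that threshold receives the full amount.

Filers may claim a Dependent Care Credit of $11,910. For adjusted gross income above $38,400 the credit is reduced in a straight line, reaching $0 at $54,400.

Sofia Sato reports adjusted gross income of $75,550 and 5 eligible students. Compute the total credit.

Tuition Credit: base = 5 × $2,375 = $11,875. $75,550 is below the $77,500 cutoff, so the full $11,875 applies.
Dependent Care Credit: $75,550 is at or above $54,400, so the credit is $0.
Total: $11,875 + $0 = $11,875.

$11,875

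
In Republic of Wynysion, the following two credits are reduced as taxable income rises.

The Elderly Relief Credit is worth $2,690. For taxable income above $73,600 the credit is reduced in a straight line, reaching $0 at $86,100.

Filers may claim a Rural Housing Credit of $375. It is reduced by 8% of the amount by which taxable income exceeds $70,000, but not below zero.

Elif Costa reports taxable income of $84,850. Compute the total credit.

$269

Elderly Relief Credit: $84,850 is $11,250 into a $12,500 phase-out range, leaving 1,250/12,500 of the credit: $2,690 × 1,250/12,500 = $269.
Rural Housing Credit: 8% of the $14,850 excess over $70,000 is $1,188 ≥ base, so the credit is $0.
Total: $269 + $0 = $269.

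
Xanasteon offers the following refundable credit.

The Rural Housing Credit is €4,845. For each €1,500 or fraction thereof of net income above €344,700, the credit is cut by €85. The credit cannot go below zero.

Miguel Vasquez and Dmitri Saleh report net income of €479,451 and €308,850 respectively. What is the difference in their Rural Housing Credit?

€4,845

Miguel (€479,451): Rural Housing Credit: income exceeds €344,700 by €134,751 → 90 increments × €85 = €7,650 ≥ base, so the credit is €0.
Dmitri (€308,850): Rural Housing Credit: €308,850 is at or below the €344,700 threshold, so the full €4,845 applies.
Difference: |€0 − €4,845| = €4,845.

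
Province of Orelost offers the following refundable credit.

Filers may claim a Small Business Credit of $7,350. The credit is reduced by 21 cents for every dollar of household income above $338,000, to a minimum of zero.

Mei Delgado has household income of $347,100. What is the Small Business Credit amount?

$5,439

Small Business Credit: 21% of the $9,100 excess over $338,000 is $1,911; credit = $7,350 − $1,911 = $5,439.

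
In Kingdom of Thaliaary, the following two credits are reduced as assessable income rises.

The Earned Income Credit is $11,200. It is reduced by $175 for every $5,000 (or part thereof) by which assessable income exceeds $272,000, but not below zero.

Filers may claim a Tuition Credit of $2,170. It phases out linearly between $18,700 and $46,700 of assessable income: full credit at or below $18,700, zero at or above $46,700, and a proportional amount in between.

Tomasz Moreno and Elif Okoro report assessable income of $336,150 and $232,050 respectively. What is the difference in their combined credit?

Tomasz ($336,150): Earned Income Credit: income exceeds $272,000 by $64,150, which is 13 full-or-partial $5,000 increments; reduction = 13 × $175 = $2,275, leaving $8,925. Tuition Credit: $336,150 is at or above $46,700, so the credit is $0. total $8,925 + $0 = $8,925
Elif ($232,050): Earned Income Credit: $232,050 is at or below the $272,000 threshold, so the full $11,200 applies. Tuition Credit: $232,050 is at or above $46,700, so the credit is $0. total $11,200 + $0 = $11,200
Difference: |$8,925 − $11,200| = $2,275.

$2,275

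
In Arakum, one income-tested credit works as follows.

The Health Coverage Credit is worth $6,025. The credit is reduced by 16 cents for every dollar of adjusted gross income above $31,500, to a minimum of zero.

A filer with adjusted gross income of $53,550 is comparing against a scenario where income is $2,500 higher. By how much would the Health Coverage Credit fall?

At $53,550 — 16% of the $22,050 excess over $31,500 is $3,528; credit = $6,025 − $3,528 = $2,497.
At $56,050 — 16% of the $24,550 excess over $31,500 is $3,928; credit = $6,025 − $3,928 = $2,097.
Lost: $2,497 − $2,097 = $400.

$400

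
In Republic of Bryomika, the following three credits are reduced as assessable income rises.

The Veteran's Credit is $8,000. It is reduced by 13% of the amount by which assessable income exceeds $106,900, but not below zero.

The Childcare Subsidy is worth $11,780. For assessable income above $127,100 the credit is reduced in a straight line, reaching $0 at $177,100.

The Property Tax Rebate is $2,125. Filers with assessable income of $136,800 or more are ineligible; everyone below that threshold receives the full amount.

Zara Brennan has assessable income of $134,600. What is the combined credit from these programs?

$16,537

Veteran's Credit: 13% of the $27,700 excess over $106,900 is $3,601; credit = $8,000 − $3,601 = $4,399.
Childcare Subsidy: $134,600 is $7,500 into a $50,000 phase-out range, leaving 42,500/50,000 of the credit: $11,780 × 42,500/50,000 = $10,013.
Property Tax Rebate: $134,600 is below the $136,800 cutoff, so the full $2,125 applies.
Total: $4,399 + $10,013 + $2,125 = $16,537.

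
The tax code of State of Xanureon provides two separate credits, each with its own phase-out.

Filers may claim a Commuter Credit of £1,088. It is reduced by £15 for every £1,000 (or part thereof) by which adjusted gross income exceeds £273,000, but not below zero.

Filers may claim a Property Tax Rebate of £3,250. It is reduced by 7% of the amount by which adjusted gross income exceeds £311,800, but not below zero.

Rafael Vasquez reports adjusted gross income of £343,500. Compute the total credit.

£1,054

Commuter Credit: income exceeds £273,000 by £70,500, which is 71 full-or-partial £1,000 increments; reduction = 71 × £15 = £1,065, leaving £23.
Property Tax Rebate: 7% of the £31,700 excess over £311,800 is £2,219; credit = £3,250 − £2,219 = £1,031.
Total: £23 + £1,031 = £1,054.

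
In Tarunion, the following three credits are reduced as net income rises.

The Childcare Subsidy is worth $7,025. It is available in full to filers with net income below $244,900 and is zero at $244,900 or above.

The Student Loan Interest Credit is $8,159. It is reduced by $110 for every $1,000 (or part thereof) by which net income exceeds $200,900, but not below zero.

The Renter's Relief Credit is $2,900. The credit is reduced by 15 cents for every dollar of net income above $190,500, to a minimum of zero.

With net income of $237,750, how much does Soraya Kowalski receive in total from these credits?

$11,114

Childcare Subsidy: $237,750 is below the $244,900 cutoff, so the full $7,025 applies.
Student Loan Interest Credit: income exceeds $200,900 by $36,850, which is 37 full-or-partial $1,000 increments; reduction = 37 × $110 = $4,070, leaving $4,089.
Renter's Relief Credit: 15% of the $47,250 excess over $190,500 is $7,087.50 ≥ base, so the credit is $0.
Total: $7,025 + $4,089 + $0 = $11,114.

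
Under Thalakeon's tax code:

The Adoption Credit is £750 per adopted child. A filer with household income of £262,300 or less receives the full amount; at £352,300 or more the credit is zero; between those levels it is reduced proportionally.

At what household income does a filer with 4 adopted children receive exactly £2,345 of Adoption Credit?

Full credit = 4 × £750 = £3,000.
£2,345 is 2,345/3,000 of the full £3,000, so 655/3,000 of the £90,000 range has been used: income = £262,300 + £90,000 × 655/3,000 = £281,950.

£281,950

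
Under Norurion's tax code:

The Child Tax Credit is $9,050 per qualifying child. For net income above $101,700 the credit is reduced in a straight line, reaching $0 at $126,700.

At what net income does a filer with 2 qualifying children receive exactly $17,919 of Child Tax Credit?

$101,950

Full credit = 2 × $9,050 = $18,100.
$17,919 is 17,919/18,100 of the full $18,100, so 181/18,100 of the $25,000 range has been used: income = $101,700 + $25,000 × 181/18,100 = $101,950.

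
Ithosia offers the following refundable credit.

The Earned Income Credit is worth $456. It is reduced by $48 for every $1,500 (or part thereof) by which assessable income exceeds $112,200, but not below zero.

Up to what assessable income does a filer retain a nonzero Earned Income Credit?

After 9 increments the reduction is 9 × $48 = $432, leaving $24; one more increment wipes it out. Increment 9 ends at excess 9 × $1,500 = $13,500, so the highest qualifying income is $112,200 + $13,500 = $125,700.

$125,700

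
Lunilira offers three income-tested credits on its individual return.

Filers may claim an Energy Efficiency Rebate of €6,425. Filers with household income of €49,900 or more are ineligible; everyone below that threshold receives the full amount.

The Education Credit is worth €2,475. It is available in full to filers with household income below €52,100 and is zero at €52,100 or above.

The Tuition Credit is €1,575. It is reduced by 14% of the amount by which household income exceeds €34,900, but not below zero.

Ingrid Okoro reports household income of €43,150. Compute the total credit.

Energy Efficiency Rebate: €43,150 is below the €49,900 cutoff, so the full €6,425 applies.
Education Credit: €43,150 is below the €52,100 cutoff, so the full €2,475 applies.
Tuition Credit: 14% of the €8,250 excess over €34,900 is €1,155; credit = €1,575 − €1,155 = €420.
Total: €6,425 + €2,475 + €420 = €9,320.

€9,320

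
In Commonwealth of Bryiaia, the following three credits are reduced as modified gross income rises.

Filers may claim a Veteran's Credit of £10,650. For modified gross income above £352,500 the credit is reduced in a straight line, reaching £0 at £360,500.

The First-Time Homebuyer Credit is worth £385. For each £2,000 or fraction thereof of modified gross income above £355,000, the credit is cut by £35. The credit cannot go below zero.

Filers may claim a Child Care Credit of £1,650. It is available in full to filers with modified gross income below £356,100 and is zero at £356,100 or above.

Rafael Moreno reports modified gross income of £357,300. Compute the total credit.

£4,575

Veteran's Credit: £357,300 is £4,800 into a £8,000 phase-out range, leaving 3,200/8,000 of the credit: £10,650 × 3,200/8,000 = £4,260.
First-Time Homebuyer Credit: income exceeds £355,000 by £2,300, which is 2 full-or-partial £2,000 increments; reduction = 2 × £35 = £70, leaving £315.
Child Care Credit: £357,300 meets or exceeds the £356,100 cutoff, so the credit is £0.
Total: £4,260 + £315 + £0 = £4,575.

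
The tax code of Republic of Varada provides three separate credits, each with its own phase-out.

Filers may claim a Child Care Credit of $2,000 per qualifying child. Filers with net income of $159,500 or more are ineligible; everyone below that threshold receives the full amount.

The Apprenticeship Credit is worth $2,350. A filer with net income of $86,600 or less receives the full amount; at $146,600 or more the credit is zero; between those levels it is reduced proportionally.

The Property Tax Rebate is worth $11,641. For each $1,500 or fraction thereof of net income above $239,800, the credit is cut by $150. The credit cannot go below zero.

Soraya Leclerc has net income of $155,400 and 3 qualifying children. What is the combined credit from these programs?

$17,641

Child Care Credit: base = 3 × $2,000 = $6,000. $155,400 is below the $159,500 cutoff, so the full $6,000 applies.
Apprenticeship Credit: $155,400 is at or above $146,600, so the credit is $0.
Property Tax Rebate: $155,400 is at or below the $239,800 threshold, so the full $11,641 applies.
Total: $6,000 + $0 + $11,641 = $17,641.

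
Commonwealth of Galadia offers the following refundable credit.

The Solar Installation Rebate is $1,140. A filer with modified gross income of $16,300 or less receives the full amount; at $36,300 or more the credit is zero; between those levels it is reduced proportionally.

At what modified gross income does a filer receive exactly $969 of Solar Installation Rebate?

$969 is 969/1,140 of the full $1,140, so 171/1,140 of the $20,000 range has been used: income = $16,300 + $20,000 × 171/1,140 = $19,300.

$19,300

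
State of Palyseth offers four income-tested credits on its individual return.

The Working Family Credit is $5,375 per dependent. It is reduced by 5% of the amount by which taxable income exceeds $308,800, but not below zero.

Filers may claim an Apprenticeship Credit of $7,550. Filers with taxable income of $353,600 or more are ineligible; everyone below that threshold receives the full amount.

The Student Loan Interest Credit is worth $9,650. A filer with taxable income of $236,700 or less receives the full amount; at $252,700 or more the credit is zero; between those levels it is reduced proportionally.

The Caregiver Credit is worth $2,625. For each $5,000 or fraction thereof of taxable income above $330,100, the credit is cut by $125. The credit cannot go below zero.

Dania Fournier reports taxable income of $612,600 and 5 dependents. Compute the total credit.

Working Family Credit: base = 5 × $5,375 = $26,875. 5% of the $303,800 excess over $308,800 is $15,190; credit = $26,875 − $15,190 = $11,685.
Apprenticeship Credit: $612,600 meets or exceeds the $353,600 cutoff, so the credit is $0.
Student Loan Interest Credit: $612,600 is at or above $252,700, so the credit is $0.
Caregiver Credit: income exceeds $330,100 by $282,500 → 57 increments × $125 = $7,125 ≥ base, so the credit is $0.
Total: $11,685 + $0 + $0 + $0 = $11,685.

$11,685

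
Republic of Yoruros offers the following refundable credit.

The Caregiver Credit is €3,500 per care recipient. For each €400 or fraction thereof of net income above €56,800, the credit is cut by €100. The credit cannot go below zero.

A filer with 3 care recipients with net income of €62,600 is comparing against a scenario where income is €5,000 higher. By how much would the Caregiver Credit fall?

€1,200

At €62,600 — base = 3 × €3,500 = €10,500. income exceeds €56,800 by €5,800, which is 15 full-or-partial €400 increments; reduction = 15 × €100 = €1,500, leaving €9,000.
At €67,600 — base = 3 × €3,500 = €10,500. income exceeds €56,800 by €10,800, which is 27 full-or-partial €400 increments; reduction = 27 × €100 = €2,700, leaving €7,800.
Lost: €9,000 − €7,800 = €1,200.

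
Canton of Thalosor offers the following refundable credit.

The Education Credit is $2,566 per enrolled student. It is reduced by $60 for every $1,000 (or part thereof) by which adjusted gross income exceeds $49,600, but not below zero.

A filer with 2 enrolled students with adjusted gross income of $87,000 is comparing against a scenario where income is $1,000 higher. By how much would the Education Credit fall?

$60

At $87,000 — base = 2 × $2,566 = $5,132. income exceeds $49,600 by $37,400, which is 38 full-or-partial $1,000 increments; reduction = 38 × $60 = $2,280, leaving $2,852.
At $88,000 — base = 2 × $2,566 = $5,132. income exceeds $49,600 by $38,400, which is 39 full-or-partial $1,000 increments; reduction = 39 × $60 = $2,340, leaving $2,792.
Lost: $2,852 − $2,792 = $60.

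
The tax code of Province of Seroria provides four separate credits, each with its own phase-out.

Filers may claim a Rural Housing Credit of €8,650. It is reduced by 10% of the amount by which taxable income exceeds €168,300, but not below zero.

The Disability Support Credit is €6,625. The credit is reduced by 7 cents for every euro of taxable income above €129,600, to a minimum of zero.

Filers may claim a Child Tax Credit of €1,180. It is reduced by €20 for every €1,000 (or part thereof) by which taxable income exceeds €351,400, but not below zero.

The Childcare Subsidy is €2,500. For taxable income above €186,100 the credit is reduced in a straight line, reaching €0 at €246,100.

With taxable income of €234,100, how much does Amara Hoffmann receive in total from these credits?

Rural Housing Credit: 10% of the €65,800 excess over €168,300 is €6,580; credit = €8,650 − €6,580 = €2,070.
Disability Support Credit: 7% of the €104,500 excess over €129,600 is €7,315 ≥ base, so the credit is €0.
Child Tax Credit: €234,100 is at or below the €351,400 threshold, so the full €1,180 applies.
Childcare Subsidy: €234,100 is €48,000 into a €60,000 phase-out range, leaving 12,000/60,000 of the credit: €2,500 × 12,000/60,000 = €500.
Total: €2,070 + €0 + €1,180 + €500 = €3,750.

€3,750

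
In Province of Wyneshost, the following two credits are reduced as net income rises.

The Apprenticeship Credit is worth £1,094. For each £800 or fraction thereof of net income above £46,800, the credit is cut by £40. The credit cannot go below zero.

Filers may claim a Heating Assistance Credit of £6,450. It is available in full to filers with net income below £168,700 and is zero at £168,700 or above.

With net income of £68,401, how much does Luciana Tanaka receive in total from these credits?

Apprenticeship Credit: income exceeds £46,800 by £21,601 → 28 increments × £40 = £1,120 ≥ base, so the credit is £0.
Heating Assistance Credit: £68,401 is below the £168,700 cutoff, so the full £6,450 applies.
Total: £0 + £6,450 = £6,450.

£6,450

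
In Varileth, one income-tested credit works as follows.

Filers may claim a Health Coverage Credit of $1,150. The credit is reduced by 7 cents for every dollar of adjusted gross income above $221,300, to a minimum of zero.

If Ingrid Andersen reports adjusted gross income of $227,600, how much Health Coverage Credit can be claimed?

Health Coverage Credit: 7% of the $6,300 excess over $221,300 is $441; credit = $1,150 − $441 = $709.

$709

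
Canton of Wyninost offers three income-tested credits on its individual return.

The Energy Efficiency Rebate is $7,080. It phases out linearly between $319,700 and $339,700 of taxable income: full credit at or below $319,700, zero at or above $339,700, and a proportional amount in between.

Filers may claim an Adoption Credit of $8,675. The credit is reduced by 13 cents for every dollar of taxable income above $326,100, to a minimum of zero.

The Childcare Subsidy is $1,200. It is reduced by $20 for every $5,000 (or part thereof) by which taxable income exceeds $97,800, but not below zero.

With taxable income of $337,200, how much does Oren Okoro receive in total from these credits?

Energy Efficiency Rebate: $337,200 is $17,500 into a $20,000 phase-out range, leaving 2,500/20,000 of the credit: $7,080 × 2,500/20,000 = $885.
Adoption Credit: 13% of the $11,100 excess over $326,100 is $1,443; credit = $8,675 − $1,443 = $7,232.
Childcare Subsidy: income exceeds $97,800 by $239,400, which is 48 full-or-partial $5,000 increments; reduction = 48 × $20 = $960, leaving $240.
Total: $885 + $7,232 + $240 = $8,357.

$8,357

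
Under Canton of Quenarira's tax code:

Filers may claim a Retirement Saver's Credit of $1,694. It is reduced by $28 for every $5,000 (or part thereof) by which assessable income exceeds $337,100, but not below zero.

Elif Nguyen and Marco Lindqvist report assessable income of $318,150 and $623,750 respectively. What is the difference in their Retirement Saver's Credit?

Elif ($318,150): Retirement Saver's Credit: $318,150 is at or below the $337,100 threshold, so the full $1,694 applies.
Marco ($623,750): Retirement Saver's Credit: income exceeds $337,100 by $286,650, which is 58 full-or-partial $5,000 increments; reduction = 58 × $28 = $1,624, leaving $70.
Difference: |$1,694 − $70| = $1,624.

$1,624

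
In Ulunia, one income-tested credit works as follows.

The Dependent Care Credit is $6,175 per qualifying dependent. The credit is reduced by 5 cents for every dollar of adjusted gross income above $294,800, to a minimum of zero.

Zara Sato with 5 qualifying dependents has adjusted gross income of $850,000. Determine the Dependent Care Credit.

Dependent Care Credit: base = 5 × $6,175 = $30,875. 5% of the $555,200 excess over $294,800 is $27,760; credit = $30,875 − $27,760 = $3,115.

$3,115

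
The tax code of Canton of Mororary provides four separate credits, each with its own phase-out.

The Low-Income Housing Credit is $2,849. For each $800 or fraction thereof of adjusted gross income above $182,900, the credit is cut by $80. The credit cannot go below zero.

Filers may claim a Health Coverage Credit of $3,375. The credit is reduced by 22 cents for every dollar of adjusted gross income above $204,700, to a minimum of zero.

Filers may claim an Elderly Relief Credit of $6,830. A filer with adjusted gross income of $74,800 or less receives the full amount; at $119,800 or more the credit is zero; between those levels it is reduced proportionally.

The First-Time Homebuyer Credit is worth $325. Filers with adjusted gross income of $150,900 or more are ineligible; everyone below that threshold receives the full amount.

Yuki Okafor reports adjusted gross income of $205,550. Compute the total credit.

$3,717

Low-Income Housing Credit: income exceeds $182,900 by $22,650, which is 29 full-or-partial $800 increments; reduction = 29 × $80 = $2,320, leaving $529.
Health Coverage Credit: 22% of the $850 excess over $204,700 is $187; credit = $3,375 − $187 = $3,188.
Elderly Relief Credit: $205,550 is at or above $119,800, so the credit is $0.
First-Time Homebuyer Credit: $205,550 meets or exceeds the $150,900 cutoff, so the credit is $0.
Total: $529 + $3,188 + $0 + $0 = $3,717.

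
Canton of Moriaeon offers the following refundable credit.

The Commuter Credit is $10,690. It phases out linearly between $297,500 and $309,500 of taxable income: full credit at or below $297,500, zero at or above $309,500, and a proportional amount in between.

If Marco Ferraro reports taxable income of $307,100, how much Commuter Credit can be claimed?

$2,138

Commuter Credit: $307,100 is $9,600 into a $12,000 phase-out range, leaving 2,400/12,000 of the credit: $10,690 × 2,400/12,000 = $2,138.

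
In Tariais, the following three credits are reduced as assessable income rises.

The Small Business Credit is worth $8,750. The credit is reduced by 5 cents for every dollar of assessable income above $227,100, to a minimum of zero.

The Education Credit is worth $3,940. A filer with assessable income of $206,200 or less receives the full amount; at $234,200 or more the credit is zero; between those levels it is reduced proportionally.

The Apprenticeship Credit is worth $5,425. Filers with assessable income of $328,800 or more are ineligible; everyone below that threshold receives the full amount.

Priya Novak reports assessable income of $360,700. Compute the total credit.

$2,070

Small Business Credit: 5% of the $133,600 excess over $227,100 is $6,680; credit = $8,750 − $6,680 = $2,070.
Education Credit: $360,700 is at or above $234,200, so the credit is $0.
Apprenticeship Credit: $360,700 meets or exceeds the $328,800 cutoff, so the credit is $0.
Total: $2,070 + $0 + $0 = $2,070.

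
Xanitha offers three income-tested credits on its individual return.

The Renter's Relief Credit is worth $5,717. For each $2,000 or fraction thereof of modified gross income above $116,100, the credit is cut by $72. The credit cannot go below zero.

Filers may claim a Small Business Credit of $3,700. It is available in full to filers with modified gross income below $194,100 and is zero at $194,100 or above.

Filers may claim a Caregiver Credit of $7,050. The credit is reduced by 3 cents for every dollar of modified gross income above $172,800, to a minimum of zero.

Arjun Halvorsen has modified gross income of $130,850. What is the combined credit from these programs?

Renter's Relief Credit: income exceeds $116,100 by $14,750, which is 8 full-or-partial $2,000 increments; reduction = 8 × $72 = $576, leaving $5,141.
Small Business Credit: $130,850 is below the $194,100 cutoff, so the full $3,700 applies.
Caregiver Credit: $130,850 is at or below the $172,800 threshold, so the full $7,050 applies.
Total: $5,141 + $3,700 + $7,050 = $15,891.

$15,891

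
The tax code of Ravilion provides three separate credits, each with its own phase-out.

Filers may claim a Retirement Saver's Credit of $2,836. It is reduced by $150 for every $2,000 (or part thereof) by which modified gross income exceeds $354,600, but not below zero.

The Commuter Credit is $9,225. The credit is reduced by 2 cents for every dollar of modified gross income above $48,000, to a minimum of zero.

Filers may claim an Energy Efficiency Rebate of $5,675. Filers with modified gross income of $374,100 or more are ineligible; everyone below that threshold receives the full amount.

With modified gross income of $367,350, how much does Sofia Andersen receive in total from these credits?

$10,299

Retirement Saver's Credit: income exceeds $354,600 by $12,750, which is 7 full-or-partial $2,000 increments; reduction = 7 × $150 = $1,050, leaving $1,786.
Commuter Credit: 2% of the $319,350 excess over $48,000 is $6,387; credit = $9,225 − $6,387 = $2,838.
Energy Efficiency Rebate: $367,350 is below the $374,100 cutoff, so the full $5,675 applies.
Total: $1,786 + $2,838 + $5,675 = $10,299.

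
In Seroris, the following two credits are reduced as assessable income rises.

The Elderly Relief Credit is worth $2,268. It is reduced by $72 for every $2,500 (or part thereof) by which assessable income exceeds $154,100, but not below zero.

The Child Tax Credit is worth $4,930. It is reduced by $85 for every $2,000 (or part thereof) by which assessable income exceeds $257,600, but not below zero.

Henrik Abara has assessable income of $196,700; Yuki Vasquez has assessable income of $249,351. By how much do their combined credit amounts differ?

$972

Henrik ($196,700): Elderly Relief Credit: income exceeds $154,100 by $42,600, which is 18 full-or-partial $2,500 increments; reduction = 18 × $72 = $1,296, leaving $972. Child Tax Credit: $196,700 is at or below the $257,600 threshold, so the full $4,930 applies. total $972 + $4,930 = $5,902
Yuki ($249,351): Elderly Relief Credit: income exceeds $154,100 by $95,251 → 39 increments × $72 = $2,808 ≥ base, so the credit is $0. Child Tax Credit: $249,351 is at or below the $257,600 threshold, so the full $4,930 applies. total $0 + $4,930 = $4,930
Difference: |$5,902 − $4,930| = $972.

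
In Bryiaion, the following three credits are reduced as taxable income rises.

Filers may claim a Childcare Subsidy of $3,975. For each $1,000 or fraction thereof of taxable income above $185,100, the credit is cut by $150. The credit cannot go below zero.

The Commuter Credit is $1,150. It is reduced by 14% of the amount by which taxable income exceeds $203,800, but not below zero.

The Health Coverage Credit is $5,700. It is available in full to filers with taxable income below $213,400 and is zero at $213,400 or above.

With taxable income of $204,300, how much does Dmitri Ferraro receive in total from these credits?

Childcare Subsidy: income exceeds $185,100 by $19,200, which is 20 full-or-partial $1,000 increments; reduction = 20 × $150 = $3,000, leaving $975.
Commuter Credit: 14% of the $500 excess over $203,800 is $70; credit = $1,150 − $70 = $1,080.
Health Coverage Credit: $204,300 is below the $213,400 cutoff, so the full $5,700 applies.
Total: $975 + $1,080 + $5,700 = $7,755.

$7,755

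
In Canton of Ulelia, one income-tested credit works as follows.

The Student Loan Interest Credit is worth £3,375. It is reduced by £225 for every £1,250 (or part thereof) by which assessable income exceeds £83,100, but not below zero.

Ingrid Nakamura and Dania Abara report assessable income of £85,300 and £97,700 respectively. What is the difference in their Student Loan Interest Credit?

£2,250

Ingrid (£85,300): Student Loan Interest Credit: income exceeds £83,100 by £2,200, which is 2 full-or-partial £1,250 increments; reduction = 2 × £225 = £450, leaving £2,925.
Dania (£97,700): Student Loan Interest Credit: income exceeds £83,100 by £14,600, which is 12 full-or-partial £1,250 increments; reduction = 12 × £225 = £2,700, leaving £675.
Difference: |£2,925 − £675| = £2,250.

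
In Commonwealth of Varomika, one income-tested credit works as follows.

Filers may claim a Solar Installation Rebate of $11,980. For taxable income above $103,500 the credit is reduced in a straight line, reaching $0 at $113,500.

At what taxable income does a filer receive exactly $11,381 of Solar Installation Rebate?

$104,000

$11,381 is 11,381/11,980 of the full $11,980, so 599/11,980 of the $10,000 range has been used: income = $103,500 + $10,000 × 599/11,980 = $104,000.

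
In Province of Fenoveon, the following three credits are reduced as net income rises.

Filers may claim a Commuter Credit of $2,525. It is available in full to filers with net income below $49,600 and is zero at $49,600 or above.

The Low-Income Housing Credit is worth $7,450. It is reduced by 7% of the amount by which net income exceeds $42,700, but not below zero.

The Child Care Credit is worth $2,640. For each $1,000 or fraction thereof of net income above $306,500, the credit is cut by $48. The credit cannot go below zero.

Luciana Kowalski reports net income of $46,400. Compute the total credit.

Commuter Credit: $46,400 is below the $49,600 cutoff, so the full $2,525 applies.
Low-Income Housing Credit: 7% of the $3,700 excess over $42,700 is $259; credit = $7,450 − $259 = $7,191.
Child Care Credit: $46,400 is at or below the $306,500 threshold, so the full $2,640 applies.
Total: $2,525 + $7,191 + $2,640 = $12,356.

$12,356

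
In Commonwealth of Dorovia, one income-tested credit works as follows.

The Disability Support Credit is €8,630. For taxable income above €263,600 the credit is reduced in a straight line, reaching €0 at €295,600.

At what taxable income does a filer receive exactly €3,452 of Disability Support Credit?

€3,452 is 3,452/8,630 of the full €8,630, so 5,178/8,630 of the €32,000 range has been used: income = €263,600 + €32,000 × 5,178/8,630 = €282,800.

€282,800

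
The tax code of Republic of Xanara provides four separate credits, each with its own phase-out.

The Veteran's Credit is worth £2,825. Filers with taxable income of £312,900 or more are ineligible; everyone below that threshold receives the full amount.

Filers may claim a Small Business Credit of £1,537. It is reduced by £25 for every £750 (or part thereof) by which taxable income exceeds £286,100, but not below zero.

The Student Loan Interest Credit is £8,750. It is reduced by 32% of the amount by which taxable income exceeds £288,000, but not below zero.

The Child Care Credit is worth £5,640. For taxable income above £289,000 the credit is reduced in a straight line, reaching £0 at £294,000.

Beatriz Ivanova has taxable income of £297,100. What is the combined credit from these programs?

£9,825

Veteran's Credit: £297,100 is below the £312,900 cutoff, so the full £2,825 applies.
Small Business Credit: income exceeds £286,100 by £11,000, which is 15 full-or-partial £750 increments; reduction = 15 × £25 = £375, leaving £1,162.
Student Loan Interest Credit: 32% of the £9,100 excess over £288,000 is £2,912; credit = £8,750 − £2,912 = £5,838.
Child Care Credit: £297,100 is at or above £294,000, so the credit is £0.
Total: £2,825 + £1,162 + £5,838 + £0 = £9,825.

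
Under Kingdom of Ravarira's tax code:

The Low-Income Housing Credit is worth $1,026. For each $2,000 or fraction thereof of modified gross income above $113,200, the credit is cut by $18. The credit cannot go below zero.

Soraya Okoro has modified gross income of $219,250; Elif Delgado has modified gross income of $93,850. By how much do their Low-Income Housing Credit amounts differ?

Soraya ($219,250): Low-Income Housing Credit: income exceeds $113,200 by $106,050, which is 54 full-or-partial $2,000 increments; reduction = 54 × $18 = $972, leaving $54.
Elif ($93,850): Low-Income Housing Credit: $93,850 is at or below the $113,200 threshold, so the full $1,026 applies.
Difference: |$54 − $1,026| = $972.

$972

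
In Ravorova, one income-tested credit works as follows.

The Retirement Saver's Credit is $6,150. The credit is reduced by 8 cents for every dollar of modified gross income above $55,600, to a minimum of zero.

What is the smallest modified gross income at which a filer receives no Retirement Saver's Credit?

$132,475

The credit falls by 8% of each dollar above $55,600, so it reaches zero when the excess is $6,150 / 8% = $76,875: income = $55,600 + $76,875 = $132,475.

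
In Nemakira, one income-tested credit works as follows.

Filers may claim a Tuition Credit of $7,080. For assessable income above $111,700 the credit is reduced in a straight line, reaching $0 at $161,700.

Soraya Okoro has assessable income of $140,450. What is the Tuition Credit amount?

$3,009

Tuition Credit: $140,450 is $28,750 into a $50,000 phase-out range, leaving 21,250/50,000 of the credit: $7,080 × 21,250/50,000 = $3,009.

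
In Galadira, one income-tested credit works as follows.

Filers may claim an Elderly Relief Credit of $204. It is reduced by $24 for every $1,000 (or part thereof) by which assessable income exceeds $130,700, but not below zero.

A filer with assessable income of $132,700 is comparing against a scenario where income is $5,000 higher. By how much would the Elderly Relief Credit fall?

$120

At $132,700 — income exceeds $130,700 by $2,000, which is 2 full-or-partial $1,000 increments; reduction = 2 × $24 = $48, leaving $156.
At $137,700 — income exceeds $130,700 by $7,000, which is 7 full-or-partial $1,000 increments; reduction = 7 × $24 = $168, leaving $36.
Lost: $156 − $36 = $120.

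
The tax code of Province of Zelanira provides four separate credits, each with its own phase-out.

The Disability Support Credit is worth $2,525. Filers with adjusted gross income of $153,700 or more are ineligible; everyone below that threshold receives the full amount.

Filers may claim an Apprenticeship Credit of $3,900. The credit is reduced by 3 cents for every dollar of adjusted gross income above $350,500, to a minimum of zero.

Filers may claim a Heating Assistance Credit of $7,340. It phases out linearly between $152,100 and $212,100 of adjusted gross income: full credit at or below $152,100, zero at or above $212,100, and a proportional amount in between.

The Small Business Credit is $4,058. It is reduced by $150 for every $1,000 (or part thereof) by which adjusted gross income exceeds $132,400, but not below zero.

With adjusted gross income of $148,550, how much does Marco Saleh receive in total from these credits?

$15,273

Disability Support Credit: $148,550 is below the $153,700 cutoff, so the full $2,525 applies.
Apprenticeship Credit: $148,550 is at or below the $350,500 threshold, so the full $3,900 applies.
Heating Assistance Credit: $148,550 is at or below the $152,100 threshold, so the full $7,340 applies.
Small Business Credit: income exceeds $132,400 by $16,150, which is 17 full-or-partial $1,000 increments; reduction = 17 × $150 = $2,550, leaving $1,508.
Total: $2,525 + $3,900 + $7,340 + $1,508 = $15,273.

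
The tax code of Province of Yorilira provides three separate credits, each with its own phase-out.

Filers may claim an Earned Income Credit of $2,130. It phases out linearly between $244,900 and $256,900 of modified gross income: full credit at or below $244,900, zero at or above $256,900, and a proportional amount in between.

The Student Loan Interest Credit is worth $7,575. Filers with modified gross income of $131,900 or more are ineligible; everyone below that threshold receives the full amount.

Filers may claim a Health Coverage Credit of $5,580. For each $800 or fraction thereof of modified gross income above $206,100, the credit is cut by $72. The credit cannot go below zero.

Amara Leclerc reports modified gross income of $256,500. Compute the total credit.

Earned Income Credit: $256,500 is $11,600 into a $12,000 phase-out range, leaving 400/12,000 of the credit: $2,130 × 400/12,000 = $71.
Student Loan Interest Credit: $256,500 meets or exceeds the $131,900 cutoff, so the credit is $0.
Health Coverage Credit: income exceeds $206,100 by $50,400, which is 63 full-or-partial $800 increments; reduction = 63 × $72 = $4,536, leaving $1,044.
Total: $71 + $0 + $1,044 = $1,115.

$1,115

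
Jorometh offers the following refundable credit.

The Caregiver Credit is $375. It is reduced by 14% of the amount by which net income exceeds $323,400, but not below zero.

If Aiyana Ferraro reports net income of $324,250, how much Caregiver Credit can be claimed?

Caregiver Credit: 14% of the $850 excess over $323,400 is $119; credit = $375 − $119 = $256.

$256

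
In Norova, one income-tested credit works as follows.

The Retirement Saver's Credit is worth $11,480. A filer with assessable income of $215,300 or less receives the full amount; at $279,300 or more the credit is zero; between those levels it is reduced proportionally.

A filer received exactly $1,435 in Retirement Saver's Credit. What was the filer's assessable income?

$1,435 is 1,435/11,480 of the full $11,480, so 10,045/11,480 of the $64,000 range has been used: income = $215,300 + $64,000 × 10,045/11,480 = $271,300.

$271,300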